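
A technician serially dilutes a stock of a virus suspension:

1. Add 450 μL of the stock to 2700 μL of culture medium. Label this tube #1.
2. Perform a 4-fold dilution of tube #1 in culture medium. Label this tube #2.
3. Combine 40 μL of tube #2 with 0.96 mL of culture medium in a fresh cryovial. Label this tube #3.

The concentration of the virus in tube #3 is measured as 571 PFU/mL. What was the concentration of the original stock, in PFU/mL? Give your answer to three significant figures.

4.00 × 10^5 PFU/mL

Step 1: 450 μL + 2700 μL = 3150 μL total → factor 3150/450 = 7
Step 2: 4-fold → factor 4
Step 3: 40 μL + 0.96 mL = 1000 μL total → factor 1000/40 = 25
Overall dilution factor = 7 × 4 × 25 = 700
Stock = 571 PFU/mL × 700 = 4.00 × 10^5 PFU/mL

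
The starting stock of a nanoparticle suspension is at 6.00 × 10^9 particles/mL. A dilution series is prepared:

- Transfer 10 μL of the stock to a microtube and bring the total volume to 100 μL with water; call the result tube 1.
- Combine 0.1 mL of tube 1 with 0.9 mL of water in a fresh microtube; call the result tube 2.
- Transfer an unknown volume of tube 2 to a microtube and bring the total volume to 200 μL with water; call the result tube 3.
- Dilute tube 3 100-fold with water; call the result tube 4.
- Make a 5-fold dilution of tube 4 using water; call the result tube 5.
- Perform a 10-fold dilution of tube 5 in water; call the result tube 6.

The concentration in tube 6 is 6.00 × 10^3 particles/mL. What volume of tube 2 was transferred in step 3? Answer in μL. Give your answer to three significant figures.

100 μL

Step 1: 10 μL brought to 100 μL → factor 100/10 = 10
Step 2: 0.1 mL + 0.9 mL = 1 mL total → factor 1/0.1 = 10
Step 3: v brought to 200 μL → factor = 200 μL/v
Step 4: 100-fold → factor 100
Step 5: 5-fold → factor 5
Step 6: 10-fold → factor 10
Product of known-step factors = 5 × 10^5
Overall factor = 6.00 × 10^9 particles/mL / (6.00 × 10^3 particles/mL) = 1 × 10^6
Step-3 factor = 1 × 10^6 / 5 × 10^5 = 2
v = 200 μL / 2 = 100 μL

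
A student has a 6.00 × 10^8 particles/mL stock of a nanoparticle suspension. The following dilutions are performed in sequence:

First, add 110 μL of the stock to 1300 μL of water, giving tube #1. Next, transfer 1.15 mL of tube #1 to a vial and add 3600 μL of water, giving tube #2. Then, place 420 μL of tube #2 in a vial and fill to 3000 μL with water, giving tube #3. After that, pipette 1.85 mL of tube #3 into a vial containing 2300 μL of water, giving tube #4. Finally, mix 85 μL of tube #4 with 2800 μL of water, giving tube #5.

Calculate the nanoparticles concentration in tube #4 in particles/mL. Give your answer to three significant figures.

7.07 × 10^5 particles/mL

Step 1: 110 μL + 1300 μL = 1410 μL total → factor 1410/110 = 12.818
Step 2: 1.15 mL + 3600 μL = 4.75 mL total → factor 4.75/1.15 = 4.1304
Step 3: 420 μL brought to 3000 μL → factor 3000/420 = 7.1429
Step 4: 1.85 mL + 2300 μL = 4.15 mL total → factor 4.15/1.85 = 2.2432
Dilution factor through tube #4 = 12.818 × 4.1304 × 7.1429 × 2.2432 = 848.34
[tube #4] = 6.00 × 10^8 particles/mL / 848.34 = 7.07 × 10^5 particles/mL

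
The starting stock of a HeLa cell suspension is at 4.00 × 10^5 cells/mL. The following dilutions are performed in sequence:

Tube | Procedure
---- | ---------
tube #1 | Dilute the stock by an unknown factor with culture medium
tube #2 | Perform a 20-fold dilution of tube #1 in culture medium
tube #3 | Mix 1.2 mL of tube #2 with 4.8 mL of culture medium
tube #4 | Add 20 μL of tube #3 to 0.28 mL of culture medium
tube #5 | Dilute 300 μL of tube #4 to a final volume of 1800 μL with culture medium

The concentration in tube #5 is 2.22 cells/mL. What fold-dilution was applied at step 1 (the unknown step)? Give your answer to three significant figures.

Step 1: unknown factor x
Step 2: 20-fold → factor 20
Step 3: 1.2 mL + 4.8 mL = 6 mL total → factor 6/1.2 = 5
Step 4: 20 μL + 0.28 mL = 300 μL total → factor 300/20 = 15
Step 5: 300 μL brought to 1800 μL → factor 1800/300 = 6
Product of known-step factors = 9000
Overall factor = 4.00 × 10^5 cells/mL / (2.22 cells/mL) = 1.8018 × 10^5
x = 1.8018 × 10^5 / 9000 = 20.0

20.0-fold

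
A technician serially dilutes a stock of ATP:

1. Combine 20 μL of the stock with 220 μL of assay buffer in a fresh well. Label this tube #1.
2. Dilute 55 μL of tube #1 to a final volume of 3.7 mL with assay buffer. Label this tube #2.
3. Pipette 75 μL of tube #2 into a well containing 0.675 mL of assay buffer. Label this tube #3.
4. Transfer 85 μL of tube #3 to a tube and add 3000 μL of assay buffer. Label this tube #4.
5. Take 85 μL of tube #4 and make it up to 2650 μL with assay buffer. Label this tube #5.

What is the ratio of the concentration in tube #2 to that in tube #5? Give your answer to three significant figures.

Step 1: 20 μL + 220 μL = 240 μL total → factor 240/20 = 12
Step 2: 55 μL brought to 3.7 mL → factor 3700/55 = 67.273
Step 3: 75 μL + 0.675 mL = 750 μL total → factor 750/75 = 10
Step 4: 85 μL + 3000 μL = 3085 μL total → factor 3085/85 = 36.294
Step 5: 85 μL brought to 2650 μL → factor 2650/85 = 31.176
Dilution factor to tube #2 = 807.27; to tube #5 = 9.1345 × 10^6
[tube #2]/[tube #5] = (factor to tube #5)/(factor to tube #2) = 9.1345 × 10^6/807.27 = 1.13 × 10^4

1.13 × 10^4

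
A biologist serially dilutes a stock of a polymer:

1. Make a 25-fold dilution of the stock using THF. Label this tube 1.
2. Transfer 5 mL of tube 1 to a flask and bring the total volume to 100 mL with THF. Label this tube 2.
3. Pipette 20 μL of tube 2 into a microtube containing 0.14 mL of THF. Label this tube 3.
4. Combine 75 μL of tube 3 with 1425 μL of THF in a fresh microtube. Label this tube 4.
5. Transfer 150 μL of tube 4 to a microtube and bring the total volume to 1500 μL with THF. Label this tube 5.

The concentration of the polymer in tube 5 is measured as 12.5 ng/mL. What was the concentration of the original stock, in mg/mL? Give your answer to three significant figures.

Step 1: 25-fold → factor 25
Step 2: 5 mL brought to 100 mL → factor 100/5 = 20
Step 3: 20 μL + 0.14 mL = 160 μL total → factor 160/20 = 8
Step 4: 75 μL + 1425 μL = 1500 μL total → factor 1500/75 = 20
Step 5: 150 μL brought to 1500 μL → factor 1500/150 = 10
Overall dilution factor = 25 × 20 × 8 × 20 × 10 = 8 × 10^5
Stock = 12.5 ng/mL × 8 × 10^5 = 1.000 × 10^7 ng/mL = 10.0 mg/mL

10.0 mg/mL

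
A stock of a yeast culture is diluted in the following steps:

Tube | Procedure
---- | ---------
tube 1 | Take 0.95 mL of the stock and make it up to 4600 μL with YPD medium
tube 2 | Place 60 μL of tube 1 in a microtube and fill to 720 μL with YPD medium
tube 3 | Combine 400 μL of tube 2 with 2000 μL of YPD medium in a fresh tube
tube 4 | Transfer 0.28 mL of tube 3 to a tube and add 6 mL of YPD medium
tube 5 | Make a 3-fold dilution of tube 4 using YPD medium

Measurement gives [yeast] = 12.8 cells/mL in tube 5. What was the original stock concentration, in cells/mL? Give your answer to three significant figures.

Step 1: 0.95 mL brought to 4600 μL → factor 4.6/0.95 = 4.8421
Step 2: 60 μL brought to 720 μL → factor 720/60 = 12
Step 3: 400 μL + 2000 μL = 2400 μL total → factor 2400/400 = 6
Step 4: 0.28 mL + 6 mL = 6.28 mL total → factor 6.28/0.28 = 22.429
Step 5: 3-fold → factor 3
Overall dilution factor = 4.8421 × 12 × 6 × 22.429 × 3 = 23458
Stock = 12.8 cells/mL × 23458 = 3.00 × 10^5 cells/mL

3.00 × 10^5 cells/mL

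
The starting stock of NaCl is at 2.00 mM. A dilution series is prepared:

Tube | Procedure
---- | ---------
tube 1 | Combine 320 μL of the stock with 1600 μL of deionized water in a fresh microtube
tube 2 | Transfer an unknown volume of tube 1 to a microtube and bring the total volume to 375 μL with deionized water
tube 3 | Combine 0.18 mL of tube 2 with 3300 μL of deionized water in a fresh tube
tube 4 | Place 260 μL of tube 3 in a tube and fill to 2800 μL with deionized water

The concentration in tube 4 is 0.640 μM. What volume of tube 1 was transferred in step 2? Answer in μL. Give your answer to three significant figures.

Step 1: 320 μL + 1600 μL = 1920 μL total → factor 1920/320 = 6
Step 2: v brought to 375 μL → factor = 375 μL/v
Step 3: 0.18 mL + 3300 μL = 3.48 mL total → factor 3.48/0.18 = 19.333
Step 4: 260 μL brought to 2800 μL → factor 2800/260 = 10.769
Product of known-step factors = 1249.2
Overall factor = 2.00 mM / (0.640 μM) = 3125
Step-2 factor = 3125 / 1249.2 = 2.5015
v = 375 μL / 2.5015 = 150 μL

150 μL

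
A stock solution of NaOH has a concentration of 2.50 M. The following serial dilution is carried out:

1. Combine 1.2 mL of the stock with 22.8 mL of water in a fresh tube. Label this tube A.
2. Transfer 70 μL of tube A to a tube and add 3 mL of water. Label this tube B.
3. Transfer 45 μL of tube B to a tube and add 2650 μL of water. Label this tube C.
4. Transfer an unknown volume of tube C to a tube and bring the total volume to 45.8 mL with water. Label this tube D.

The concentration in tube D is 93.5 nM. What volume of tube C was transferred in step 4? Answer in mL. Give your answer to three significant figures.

0.0900 mL

Step 1: 1.2 mL + 22.8 mL = 24 mL total → factor 24/1.2 = 20
Step 2: 70 μL + 3 mL = 3070 μL total → factor 3070/70 = 43.857
Step 3: 45 μL + 2650 μL = 2695 μL total → factor 2695/45 = 59.889
Step 4: v brought to 45.8 mL → factor = 45.8 mL/v
Product of known-step factors = 52531
Overall factor = 2.50 M / (93.5 nM) = 2.6738 × 10^7
Step-4 factor = 2.6738 × 10^7 / 52531 = 508.99
v = 45.8 mL / 508.99 = 0.0900 mL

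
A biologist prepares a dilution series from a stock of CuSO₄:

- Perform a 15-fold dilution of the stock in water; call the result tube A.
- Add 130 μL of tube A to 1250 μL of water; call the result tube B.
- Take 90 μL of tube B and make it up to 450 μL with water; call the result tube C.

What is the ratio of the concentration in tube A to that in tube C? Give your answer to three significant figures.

Step 1: 15-fold → factor 15
Step 2: 130 μL + 1250 μL = 1380 μL total → factor 1380/130 = 10.615
Step 3: 90 μL brought to 450 μL → factor 450/90 = 5
Dilution factor to tube A = 15; to tube C = 796.15
[tube A]/[tube C] = (factor to tube C)/(factor to tube A) = 796.15/15 = 53.1

53.1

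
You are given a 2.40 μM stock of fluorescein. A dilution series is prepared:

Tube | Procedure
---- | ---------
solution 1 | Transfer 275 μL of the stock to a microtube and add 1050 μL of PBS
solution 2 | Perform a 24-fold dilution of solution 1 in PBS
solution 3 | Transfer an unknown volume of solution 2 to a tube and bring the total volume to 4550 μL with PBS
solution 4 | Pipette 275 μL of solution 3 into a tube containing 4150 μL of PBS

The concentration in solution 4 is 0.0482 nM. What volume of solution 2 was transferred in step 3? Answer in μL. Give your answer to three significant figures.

Step 1: 275 μL + 1050 μL = 1325 μL total → factor 1325/275 = 4.8182
Step 2: 24-fold → factor 24
Step 3: v brought to 4550 μL → factor = 4550 μL/v
Step 4: 275 μL + 4150 μL = 4425 μL total → factor 4425/275 = 16.091
Product of known-step factors = 1860.7
Overall factor = 2.40 μM / (0.0482 nM) = 49793
Step-3 factor = 49793 / 1860.7 = 26.76
v = 4550 μL / 26.76 = 170 μL

170 μL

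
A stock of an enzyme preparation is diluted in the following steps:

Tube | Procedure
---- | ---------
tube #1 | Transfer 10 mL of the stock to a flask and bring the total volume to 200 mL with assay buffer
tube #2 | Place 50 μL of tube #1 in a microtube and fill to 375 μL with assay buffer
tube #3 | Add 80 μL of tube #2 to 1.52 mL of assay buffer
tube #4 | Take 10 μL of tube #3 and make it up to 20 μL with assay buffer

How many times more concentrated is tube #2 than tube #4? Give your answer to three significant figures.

Step 1: 10 mL brought to 200 mL → factor 200/10 = 20
Step 2: 50 μL brought to 375 μL → factor 375/50 = 7.5
Step 3: 80 μL + 1.52 mL = 1600 μL total → factor 1600/80 = 20
Step 4: 10 μL brought to 20 μL → factor 20/10 = 2
Dilution factor to tube #2 = 150; to tube #4 = 6000
[tube #2]/[tube #4] = (factor to tube #4)/(factor to tube #2) = 6000/150 = 40.0

40.0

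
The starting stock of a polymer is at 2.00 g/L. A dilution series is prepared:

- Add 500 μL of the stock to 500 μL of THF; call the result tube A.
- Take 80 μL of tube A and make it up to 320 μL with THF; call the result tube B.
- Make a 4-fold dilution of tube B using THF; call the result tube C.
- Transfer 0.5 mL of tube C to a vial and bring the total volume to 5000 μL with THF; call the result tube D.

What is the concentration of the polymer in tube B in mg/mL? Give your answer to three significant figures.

0.250 mg/mL

Step 1: 500 μL + 500 μL = 1000 μL total → factor 1000/500 = 2
Step 2: 80 μL brought to 320 μL → factor 320/80 = 4
Dilution factor through tube B = 2 × 4 = 8
[tube B] = 2.00 g/L / 8 = 0.2500 g/L = 0.250 mg/mL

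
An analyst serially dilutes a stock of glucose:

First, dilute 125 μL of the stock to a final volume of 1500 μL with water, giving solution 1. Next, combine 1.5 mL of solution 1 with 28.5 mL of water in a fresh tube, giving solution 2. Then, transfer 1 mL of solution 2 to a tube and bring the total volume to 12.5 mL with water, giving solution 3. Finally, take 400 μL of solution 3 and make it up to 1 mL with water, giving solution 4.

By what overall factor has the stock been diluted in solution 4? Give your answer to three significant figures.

7.50 × 10^3

Step 1: 125 μL brought to 1500 μL → factor 1500/125 = 12
Step 2: 1.5 mL + 28.5 mL = 30 mL total → factor 30/1.5 = 20
Step 3: 1 mL brought to 12.5 mL → factor 12.5/1 = 12.5
Step 4: 400 μL brought to 1 mL → factor 1000/400 = 2.5
Overall dilution factor = 12 × 20 × 12.5 × 2.5 = 7500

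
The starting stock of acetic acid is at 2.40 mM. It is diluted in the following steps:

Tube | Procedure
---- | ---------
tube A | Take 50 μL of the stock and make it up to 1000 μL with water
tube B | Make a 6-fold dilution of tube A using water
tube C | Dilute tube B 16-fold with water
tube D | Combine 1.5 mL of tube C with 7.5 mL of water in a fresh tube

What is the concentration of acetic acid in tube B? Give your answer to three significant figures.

0.0200 mM

Step 1: 50 μL brought to 1000 μL → factor 1000/50 = 20
Step 2: 6-fold → factor 6
Dilution factor through tube B = 20 × 6 = 120
[tube B] = 2.40 mM / 120 = 0.0200 mM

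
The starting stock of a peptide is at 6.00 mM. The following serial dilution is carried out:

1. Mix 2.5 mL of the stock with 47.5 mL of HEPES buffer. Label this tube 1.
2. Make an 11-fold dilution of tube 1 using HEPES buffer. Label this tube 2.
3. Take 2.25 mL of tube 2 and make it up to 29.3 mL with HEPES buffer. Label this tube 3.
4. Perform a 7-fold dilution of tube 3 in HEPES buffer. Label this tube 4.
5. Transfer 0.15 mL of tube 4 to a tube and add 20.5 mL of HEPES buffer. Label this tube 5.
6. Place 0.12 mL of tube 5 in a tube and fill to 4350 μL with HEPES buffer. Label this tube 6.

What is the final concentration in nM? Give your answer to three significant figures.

Step 1: 2.5 mL + 47.5 mL = 50 mL total → factor 50/2.5 = 20
Step 2: 11-fold → factor 11
Step 3: 2.25 mL brought to 29.3 mL → factor 29.3/2.25 = 13.022
Step 4: 7-fold → factor 7
Step 5: 0.15 mL + 20.5 mL = 20.65 mL total → factor 20.65/0.15 = 137.67
Step 6: 0.12 mL brought to 4350 μL → factor 4.35/0.12 = 36.25
Overall dilution factor = 20 × 11 × 13.022 × 7 × 137.67 × 36.25 = 1.0008 × 10^8
Final = 6.00 mM / 1.0008 × 10^8 = 5.995 × 10^-8 mM = 0.0600 nM

0.0600 nM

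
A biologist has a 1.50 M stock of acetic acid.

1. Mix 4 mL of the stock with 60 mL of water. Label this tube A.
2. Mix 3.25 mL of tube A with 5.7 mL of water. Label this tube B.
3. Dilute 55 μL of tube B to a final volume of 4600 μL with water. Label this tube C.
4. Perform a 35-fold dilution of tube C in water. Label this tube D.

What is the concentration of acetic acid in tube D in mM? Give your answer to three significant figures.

Step 1: 4 mL + 60 mL = 64 mL total → factor 64/4 = 16
Step 2: 3.25 mL + 5.7 mL = 8.95 mL total → factor 8.95/3.25 = 2.7538
Step 3: 55 μL brought to 4600 μL → factor 4600/55 = 83.636
Step 4: 35-fold → factor 35
Overall dilution factor = 16 × 2.7538 × 83.636 × 35 = 1.2898 × 10^5
Final = 1.50 M / 1.2898 × 10^5 = 1.163 × 10^-5 M = 0.0116 mM

0.0116 mM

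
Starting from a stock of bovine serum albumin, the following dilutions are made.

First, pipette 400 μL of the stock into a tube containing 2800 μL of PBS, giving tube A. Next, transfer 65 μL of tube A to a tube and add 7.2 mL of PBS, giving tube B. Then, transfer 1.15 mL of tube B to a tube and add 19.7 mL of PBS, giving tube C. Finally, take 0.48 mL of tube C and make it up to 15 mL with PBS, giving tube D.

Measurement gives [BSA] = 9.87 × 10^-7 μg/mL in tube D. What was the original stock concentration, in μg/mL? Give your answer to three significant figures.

0.500 μg/mL

Step 1: 400 μL + 2800 μL = 3200 μL total → factor 3200/400 = 8
Step 2: 65 μL + 7.2 mL = 7265 μL total → factor 7265/65 = 111.77
Step 3: 1.15 mL + 19.7 mL = 20.85 mL total → factor 20.85/1.15 = 18.13
Step 4: 0.48 mL brought to 15 mL → factor 15/0.48 = 31.25
Overall dilution factor = 8 × 111.77 × 18.13 × 31.25 = 5.0661 × 10^5
Stock = 9.87 × 10^-7 μg/mL × 5.0661 × 10^5 = 0.500 μg/mL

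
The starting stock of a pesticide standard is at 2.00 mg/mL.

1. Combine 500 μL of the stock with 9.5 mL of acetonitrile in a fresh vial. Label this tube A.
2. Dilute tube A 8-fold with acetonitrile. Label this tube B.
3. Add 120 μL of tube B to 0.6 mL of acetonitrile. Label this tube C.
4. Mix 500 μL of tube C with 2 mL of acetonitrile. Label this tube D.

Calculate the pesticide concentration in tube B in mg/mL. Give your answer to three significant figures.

0.0125 mg/mL

Step 1: 500 μL + 9.5 mL = 10000 μL total → factor 10000/500 = 20
Step 2: 8-fold → factor 8
Dilution factor through tube B = 20 × 8 = 160
[tube B] = 2.00 mg/mL / 160 = 0.0125 mg/mL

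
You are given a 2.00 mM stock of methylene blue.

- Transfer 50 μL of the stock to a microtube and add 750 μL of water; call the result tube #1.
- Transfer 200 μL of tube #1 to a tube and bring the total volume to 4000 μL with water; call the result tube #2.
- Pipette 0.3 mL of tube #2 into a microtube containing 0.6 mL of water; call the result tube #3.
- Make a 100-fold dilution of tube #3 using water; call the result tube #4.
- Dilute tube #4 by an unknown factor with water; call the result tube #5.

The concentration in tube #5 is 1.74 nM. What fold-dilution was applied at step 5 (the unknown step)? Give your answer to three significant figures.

Step 1: 50 μL + 750 μL = 800 μL total → factor 800/50 = 16
Step 2: 200 μL brought to 4000 μL → factor 4000/200 = 20
Step 3: 0.3 mL + 0.6 mL = 0.9 mL total → factor 0.9/0.3 = 3
Step 4: 100-fold → factor 100
Step 5: unknown factor x
Product of known-step factors = 96000
Overall factor = 2.00 mM / (1.74 nM) = 1.1494 × 10^6
x = 1.1494 × 10^6 / 96000 = 12.0

12.0-fold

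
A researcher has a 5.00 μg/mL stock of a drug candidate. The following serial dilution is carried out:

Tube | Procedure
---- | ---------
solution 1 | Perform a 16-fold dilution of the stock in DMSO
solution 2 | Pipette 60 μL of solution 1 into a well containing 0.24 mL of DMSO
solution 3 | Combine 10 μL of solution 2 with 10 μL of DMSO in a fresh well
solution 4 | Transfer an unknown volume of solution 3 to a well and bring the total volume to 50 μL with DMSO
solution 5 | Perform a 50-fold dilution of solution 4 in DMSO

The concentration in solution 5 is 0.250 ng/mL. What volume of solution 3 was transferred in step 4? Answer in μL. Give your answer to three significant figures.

20.0 μL

Step 1: 16-fold → factor 16
Step 2: 60 μL + 0.24 mL = 300 μL total → factor 300/60 = 5
Step 3: 10 μL + 10 μL = 20 μL total → factor 20/10 = 2
Step 4: v brought to 50 μL → factor = 50 μL/v
Step 5: 50-fold → factor 50
Product of known-step factors = 8000
Overall factor = 5.00 μg/mL / (0.250 ng/mL) = 20000
Step-4 factor = 20000 / 8000 = 2.5
v = 50 μL / 2.5 = 20.0 μL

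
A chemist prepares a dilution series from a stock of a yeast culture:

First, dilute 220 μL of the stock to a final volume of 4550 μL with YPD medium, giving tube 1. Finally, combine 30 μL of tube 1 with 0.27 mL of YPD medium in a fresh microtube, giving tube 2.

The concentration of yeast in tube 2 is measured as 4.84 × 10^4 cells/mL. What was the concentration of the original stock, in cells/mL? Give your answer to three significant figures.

Step 1: 220 μL brought to 4550 μL → factor 4550/220 = 20.682
Step 2: 30 μL + 0.27 mL = 300 μL total → factor 300/30 = 10
Overall dilution factor = 20.682 × 10 = 206.82
Stock = 4.84 × 10^4 cells/mL × 206.82 = 1.00 × 10^7 cells/mL

1.00 × 10^7 cells/mL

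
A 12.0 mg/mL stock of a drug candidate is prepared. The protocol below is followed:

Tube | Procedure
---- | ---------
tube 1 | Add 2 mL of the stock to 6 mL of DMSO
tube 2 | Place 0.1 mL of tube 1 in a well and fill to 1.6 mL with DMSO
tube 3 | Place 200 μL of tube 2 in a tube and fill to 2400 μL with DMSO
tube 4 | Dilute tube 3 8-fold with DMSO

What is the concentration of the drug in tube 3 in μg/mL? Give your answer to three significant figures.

15.6 μg/mL

Step 1: 2 mL + 6 mL = 8 mL total → factor 8/2 = 4
Step 2: 0.1 mL brought to 1.6 mL → factor 1.6/0.1 = 16
Step 3: 200 μL brought to 2400 μL → factor 2400/200 = 12
Dilution factor through tube 3 = 4 × 16 × 12 = 768
[tube 3] = 12.0 mg/mL / 768 = 0.01562 mg/mL = 15.6 μg/mL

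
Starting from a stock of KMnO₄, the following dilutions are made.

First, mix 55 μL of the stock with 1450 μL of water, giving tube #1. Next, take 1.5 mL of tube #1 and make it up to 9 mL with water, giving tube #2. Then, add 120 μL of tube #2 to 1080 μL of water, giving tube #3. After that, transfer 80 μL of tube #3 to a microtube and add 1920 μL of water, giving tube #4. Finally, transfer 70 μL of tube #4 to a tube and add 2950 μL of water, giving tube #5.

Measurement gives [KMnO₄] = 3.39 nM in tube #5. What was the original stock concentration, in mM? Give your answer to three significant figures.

Step 1: 55 μL + 1450 μL = 1505 μL total → factor 1505/55 = 27.364
Step 2: 1.5 mL brought to 9 mL → factor 9/1.5 = 6
Step 3: 120 μL + 1080 μL = 1200 μL total → factor 1200/120 = 10
Step 4: 80 μL + 1920 μL = 2000 μL total → factor 2000/80 = 25
Step 5: 70 μL + 2950 μL = 3020 μL total → factor 3020/70 = 43.143
Overall dilution factor = 27.364 × 6 × 10 × 25 × 43.143 = 1.7708 × 10^6
Stock = 3.39 nM × 1.7708 × 10^6 = 6.003 × 10^6 nM = 6.00 mM

6.00 mM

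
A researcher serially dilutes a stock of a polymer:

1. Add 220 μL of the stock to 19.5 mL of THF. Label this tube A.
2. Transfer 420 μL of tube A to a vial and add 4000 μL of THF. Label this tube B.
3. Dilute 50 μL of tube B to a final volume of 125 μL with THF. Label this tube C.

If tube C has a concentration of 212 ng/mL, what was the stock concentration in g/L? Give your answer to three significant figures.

0.500 g/L

Step 1: 220 μL + 19.5 mL = 19720 μL total → factor 19720/220 = 89.636
Step 2: 420 μL + 4000 μL = 4420 μL total → factor 4420/420 = 10.524
Step 3: 50 μL brought to 125 μL → factor 125/50 = 2.5
Overall dilution factor = 89.636 × 10.524 × 2.5 = 2358.3
Stock = 212 ng/mL × 2358.3 = 5.000 × 10^5 ng/mL = 0.500 g/L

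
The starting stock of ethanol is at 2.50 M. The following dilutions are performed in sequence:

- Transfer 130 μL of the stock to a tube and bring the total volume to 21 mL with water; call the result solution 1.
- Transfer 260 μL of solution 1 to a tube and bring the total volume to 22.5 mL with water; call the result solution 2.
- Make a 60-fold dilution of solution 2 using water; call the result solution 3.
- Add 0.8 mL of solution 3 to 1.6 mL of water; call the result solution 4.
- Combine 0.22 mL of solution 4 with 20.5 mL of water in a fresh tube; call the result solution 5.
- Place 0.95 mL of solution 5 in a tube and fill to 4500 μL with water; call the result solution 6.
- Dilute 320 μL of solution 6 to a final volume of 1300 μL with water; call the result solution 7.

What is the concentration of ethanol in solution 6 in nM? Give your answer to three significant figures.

2.23 nM

Step 1: 130 μL brought to 21 mL → factor 21000/130 = 161.54
Step 2: 260 μL brought to 22.5 mL → factor 22500/260 = 86.538
Step 3: 60-fold → factor 60
Step 4: 0.8 mL + 1.6 mL = 2.4 mL total → factor 2.4/0.8 = 3
Step 5: 0.22 mL + 20.5 mL = 20.72 mL total → factor 20.72/0.22 = 94.182
Step 6: 0.95 mL brought to 4500 μL → factor 4.5/0.95 = 4.7368
Dilution factor through solution 6 = 161.54 × 86.538 × 60 × 3 × 94.182 × 4.7368 = 1.1226 × 10^9
[solution 6] = 2.50 M / 1.1226 × 10^9 = 2.227 × 10^-9 M = 2.23 nM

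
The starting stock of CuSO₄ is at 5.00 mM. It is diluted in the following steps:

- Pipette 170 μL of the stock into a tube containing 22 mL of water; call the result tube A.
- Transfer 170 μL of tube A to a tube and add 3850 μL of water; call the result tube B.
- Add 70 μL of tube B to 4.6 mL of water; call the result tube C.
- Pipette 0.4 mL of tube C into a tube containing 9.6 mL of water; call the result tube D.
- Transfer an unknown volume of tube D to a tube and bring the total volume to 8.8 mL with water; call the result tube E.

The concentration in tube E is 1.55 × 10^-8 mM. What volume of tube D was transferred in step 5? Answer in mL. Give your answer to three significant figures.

0.140 mL

Step 1: 170 μL + 22 mL = 22170 μL total → factor 22170/170 = 130.41
Step 2: 170 μL + 3850 μL = 4020 μL total → factor 4020/170 = 23.647
Step 3: 70 μL + 4.6 mL = 4670 μL total → factor 4670/70 = 66.714
Step 4: 0.4 mL + 9.6 mL = 10 mL total → factor 10/0.4 = 25
Step 5: v brought to 8.8 mL → factor = 8.8 mL/v
Product of known-step factors = 5.1434 × 10^6
Overall factor = 5.00 mM / (1.55 × 10^-8 mM) = 3.2258 × 10^8
Step-5 factor = 3.2258 × 10^8 / 5.1434 × 10^6 = 62.717
v = 8.8 mL / 62.717 = 0.140 mL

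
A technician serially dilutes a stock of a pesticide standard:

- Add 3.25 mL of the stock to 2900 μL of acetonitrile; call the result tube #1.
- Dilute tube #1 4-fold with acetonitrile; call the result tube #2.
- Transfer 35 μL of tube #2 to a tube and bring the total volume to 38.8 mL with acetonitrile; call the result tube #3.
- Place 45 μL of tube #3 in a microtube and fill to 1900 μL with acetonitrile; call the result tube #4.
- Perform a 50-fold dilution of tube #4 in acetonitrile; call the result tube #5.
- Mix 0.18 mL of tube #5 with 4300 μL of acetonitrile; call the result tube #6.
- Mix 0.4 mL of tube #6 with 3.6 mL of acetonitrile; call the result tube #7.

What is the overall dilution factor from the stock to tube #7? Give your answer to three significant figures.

Step 1: 3.25 mL + 2900 μL = 6.15 mL total → factor 6.15/3.25 = 1.8923
Step 2: 4-fold → factor 4
Step 3: 35 μL brought to 38.8 mL → factor 38800/35 = 1108.6
Step 4: 45 μL brought to 1900 μL → factor 1900/45 = 42.222
Step 5: 50-fold → factor 50
Step 6: 0.18 mL + 4300 μL = 4.48 mL total → factor 4.48/0.18 = 24.889
Step 7: 0.4 mL + 3.6 mL = 4 mL total → factor 4/0.4 = 10
Overall dilution factor = 1.8923 × 4 × 1108.6 × 42.222 × 50 × 24.889 × 10 = 4.4089 × 10^9

4.41 × 10^9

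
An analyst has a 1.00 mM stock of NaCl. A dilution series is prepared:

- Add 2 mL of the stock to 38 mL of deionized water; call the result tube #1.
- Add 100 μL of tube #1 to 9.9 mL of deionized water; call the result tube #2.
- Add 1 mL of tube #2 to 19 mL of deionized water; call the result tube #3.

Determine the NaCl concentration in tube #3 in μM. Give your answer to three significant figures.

Step 1: 2 mL + 38 mL = 40 mL total → factor 40/2 = 20
Step 2: 100 μL + 9.9 mL = 10000 μL total → factor 10000/100 = 100
Step 3: 1 mL + 19 mL = 20 mL total → factor 20/1 = 20
Overall dilution factor = 20 × 100 × 20 = 40000
Final = 1.00 mM / 40000 = 2.500 × 10^-5 mM = 0.0250 μM

0.0250 μM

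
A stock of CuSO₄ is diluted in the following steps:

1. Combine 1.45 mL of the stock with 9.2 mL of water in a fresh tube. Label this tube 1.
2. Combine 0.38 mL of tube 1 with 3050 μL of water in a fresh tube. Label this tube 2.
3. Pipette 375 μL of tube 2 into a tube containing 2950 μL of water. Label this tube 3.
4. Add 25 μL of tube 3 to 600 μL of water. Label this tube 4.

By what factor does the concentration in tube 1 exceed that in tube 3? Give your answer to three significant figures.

80.0

Step 1: 1.45 mL + 9.2 mL = 10.65 mL total → factor 10.65/1.45 = 7.3448
Step 2: 0.38 mL + 3050 μL = 3.43 mL total → factor 3.43/0.38 = 9.0263
Step 3: 375 μL + 2950 μL = 3325 μL total → factor 3325/375 = 8.8667
Dilution factor to tube 1 = 7.3448; to tube 3 = 587.83
[tube 1]/[tube 3] = (factor to tube 3)/(factor to tube 1) = 587.83/7.3448 = 80.0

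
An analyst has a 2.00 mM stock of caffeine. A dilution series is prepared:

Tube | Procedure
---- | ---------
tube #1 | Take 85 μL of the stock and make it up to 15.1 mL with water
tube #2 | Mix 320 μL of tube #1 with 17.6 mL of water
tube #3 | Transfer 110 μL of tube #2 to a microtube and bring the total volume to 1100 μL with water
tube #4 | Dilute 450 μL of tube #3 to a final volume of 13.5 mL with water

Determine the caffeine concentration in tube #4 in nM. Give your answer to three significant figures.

0.670 nM

Step 1: 85 μL brought to 15.1 mL → factor 15100/85 = 177.65
Step 2: 320 μL + 17.6 mL = 17920 μL total → factor 17920/320 = 56
Step 3: 110 μL brought to 1100 μL → factor 1100/110 = 10
Step 4: 450 μL brought to 13.5 mL → factor 13500/450 = 30
Overall dilution factor = 177.65 × 56 × 10 × 30 = 2.9845 × 10^6
Final = 2.00 mM / 2.9845 × 10^6 = 6.701 × 10^-7 mM = 0.670 nM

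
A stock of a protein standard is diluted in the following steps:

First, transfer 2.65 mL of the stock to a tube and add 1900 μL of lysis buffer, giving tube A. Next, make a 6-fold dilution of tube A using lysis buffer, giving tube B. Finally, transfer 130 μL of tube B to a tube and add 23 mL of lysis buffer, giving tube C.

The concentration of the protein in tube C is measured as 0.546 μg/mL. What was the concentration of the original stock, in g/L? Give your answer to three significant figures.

1.00 g/L

Step 1: 2.65 mL + 1900 μL = 4.55 mL total → factor 4.55/2.65 = 1.717
Step 2: 6-fold → factor 6
Step 3: 130 μL + 23 mL = 23130 μL total → factor 23130/130 = 177.92
Overall dilution factor = 1.717 × 6 × 177.92 = 1832.9
Stock = 0.546 μg/mL × 1832.9 = 1001 μg/mL = 1.00 g/L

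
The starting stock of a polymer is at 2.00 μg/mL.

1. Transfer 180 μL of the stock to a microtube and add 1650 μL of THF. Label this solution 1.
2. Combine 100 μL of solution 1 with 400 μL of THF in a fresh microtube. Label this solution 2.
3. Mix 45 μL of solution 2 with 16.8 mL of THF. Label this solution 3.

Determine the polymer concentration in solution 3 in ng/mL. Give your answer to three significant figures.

0.105 ng/mL

Step 1: 180 μL + 1650 μL = 1830 μL total → factor 1830/180 = 10.167
Step 2: 100 μL + 400 μL = 500 μL total → factor 500/100 = 5
Step 3: 45 μL + 16.8 mL = 16845 μL total → factor 16845/45 = 374.33
Overall dilution factor = 10.167 × 5 × 374.33 = 19029
Final = 2.00 μg/mL / 19029 = 0.0001051 μg/mL = 0.105 ng/mL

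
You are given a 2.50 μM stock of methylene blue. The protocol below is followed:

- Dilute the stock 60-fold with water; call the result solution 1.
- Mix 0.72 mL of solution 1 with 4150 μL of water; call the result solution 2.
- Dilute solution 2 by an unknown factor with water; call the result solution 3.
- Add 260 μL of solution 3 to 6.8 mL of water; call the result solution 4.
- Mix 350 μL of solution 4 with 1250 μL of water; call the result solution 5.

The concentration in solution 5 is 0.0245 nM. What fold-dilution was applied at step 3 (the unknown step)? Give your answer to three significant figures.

2.03-fold

Step 1: 60-fold → factor 60
Step 2: 0.72 mL + 4150 μL = 4.87 mL total → factor 4.87/0.72 = 6.7639
Step 3: unknown factor x
Step 4: 260 μL + 6.8 mL = 7060 μL total → factor 7060/260 = 27.154
Step 5: 350 μL + 1250 μL = 1600 μL total → factor 1600/350 = 4.5714
Product of known-step factors = 50377
Overall factor = 2.50 μM / (0.0245 nM) = 1.0204 × 10^5
x = 1.0204 × 10^5 / 50377 = 2.03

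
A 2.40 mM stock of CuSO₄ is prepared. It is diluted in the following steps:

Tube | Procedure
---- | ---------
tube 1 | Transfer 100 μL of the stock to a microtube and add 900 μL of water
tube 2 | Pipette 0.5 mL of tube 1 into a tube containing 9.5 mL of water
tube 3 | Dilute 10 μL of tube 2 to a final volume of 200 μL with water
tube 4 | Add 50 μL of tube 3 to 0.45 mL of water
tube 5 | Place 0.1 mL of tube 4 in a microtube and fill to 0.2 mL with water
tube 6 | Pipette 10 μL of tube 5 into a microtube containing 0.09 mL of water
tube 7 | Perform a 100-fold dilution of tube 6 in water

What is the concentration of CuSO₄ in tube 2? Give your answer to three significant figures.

Step 1: 100 μL + 900 μL = 1000 μL total → factor 1000/100 = 10
Step 2: 0.5 mL + 9.5 mL = 10 mL total → factor 10/0.5 = 20
Dilution factor through tube 2 = 10 × 20 = 200
[tube 2] = 2.40 mM / 200 = 0.0120 mM

0.0120 mM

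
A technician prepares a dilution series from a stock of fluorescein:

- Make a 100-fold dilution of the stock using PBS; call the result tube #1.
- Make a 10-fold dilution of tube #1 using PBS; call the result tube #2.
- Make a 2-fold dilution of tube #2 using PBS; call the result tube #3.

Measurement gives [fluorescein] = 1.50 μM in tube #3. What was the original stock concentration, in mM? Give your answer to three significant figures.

Step 1: 100-fold → factor 100
Step 2: 10-fold → factor 10
Step 3: 2-fold → factor 2
Overall dilution factor = 100 × 10 × 2 = 2000
Stock = 1.50 μM × 2000 = 3000 μM = 3.00 mM

3.00 mM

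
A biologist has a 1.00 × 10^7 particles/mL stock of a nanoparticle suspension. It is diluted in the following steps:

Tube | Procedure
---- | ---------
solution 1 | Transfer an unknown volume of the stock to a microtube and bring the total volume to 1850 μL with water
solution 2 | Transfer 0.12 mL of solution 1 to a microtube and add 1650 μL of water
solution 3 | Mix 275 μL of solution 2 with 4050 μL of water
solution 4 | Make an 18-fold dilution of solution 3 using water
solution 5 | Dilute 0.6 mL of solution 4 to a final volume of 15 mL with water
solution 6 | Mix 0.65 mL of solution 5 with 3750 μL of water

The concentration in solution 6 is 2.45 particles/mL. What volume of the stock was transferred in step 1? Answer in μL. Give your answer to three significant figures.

320 μL

Step 1: v brought to 1850 μL → factor = 1850 μL/v
Step 2: 0.12 mL + 1650 μL = 1.77 mL total → factor 1.77/0.12 = 14.75
Step 3: 275 μL + 4050 μL = 4325 μL total → factor 4325/275 = 15.727
Step 4: 18-fold → factor 18
Step 5: 0.6 mL brought to 15 mL → factor 15/0.6 = 25
Step 6: 0.65 mL + 3750 μL = 4.4 mL total → factor 4.4/0.65 = 6.7692
Product of known-step factors = 7.0664 × 10^5
Overall factor = 1.00 × 10^7 particles/mL / (2.45 particles/mL) = 4.0816 × 10^6
Step-1 factor = 4.0816 × 10^6 / 7.0664 × 10^5 = 5.7761
v = 1850 μL / 5.7761 = 320 μL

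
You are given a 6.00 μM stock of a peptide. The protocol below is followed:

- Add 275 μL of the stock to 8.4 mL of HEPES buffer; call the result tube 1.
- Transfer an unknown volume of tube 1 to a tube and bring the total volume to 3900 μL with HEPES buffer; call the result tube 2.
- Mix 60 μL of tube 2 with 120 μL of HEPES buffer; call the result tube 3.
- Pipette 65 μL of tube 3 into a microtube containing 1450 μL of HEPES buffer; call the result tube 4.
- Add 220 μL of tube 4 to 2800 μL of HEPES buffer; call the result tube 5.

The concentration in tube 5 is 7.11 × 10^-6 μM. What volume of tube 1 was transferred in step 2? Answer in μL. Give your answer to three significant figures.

Step 1: 275 μL + 8.4 mL = 8675 μL total → factor 8675/275 = 31.545
Step 2: v brought to 3900 μL → factor = 3900 μL/v
Step 3: 60 μL + 120 μL = 180 μL total → factor 180/60 = 3
Step 4: 65 μL + 1450 μL = 1515 μL total → factor 1515/65 = 23.308
Step 5: 220 μL + 2800 μL = 3020 μL total → factor 3020/220 = 13.727
Product of known-step factors = 30279
Overall factor = 6.00 μM / (7.11 × 10^-6 μM) = 8.4388 × 10^5
Step-2 factor = 8.4388 × 10^5 / 30279 = 27.87
v = 3900 μL / 27.87 = 140 μL

140 μL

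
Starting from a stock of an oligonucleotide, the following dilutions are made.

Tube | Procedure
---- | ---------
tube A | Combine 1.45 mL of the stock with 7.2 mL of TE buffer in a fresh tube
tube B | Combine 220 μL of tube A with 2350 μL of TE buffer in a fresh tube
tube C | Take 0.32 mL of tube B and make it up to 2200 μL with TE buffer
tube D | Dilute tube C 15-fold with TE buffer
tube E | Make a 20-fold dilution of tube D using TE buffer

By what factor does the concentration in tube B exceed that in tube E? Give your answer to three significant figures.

2.06 × 10^3

Step 1: 1.45 mL + 7.2 mL = 8.65 mL total → factor 8.65/1.45 = 5.9655
Step 2: 220 μL + 2350 μL = 2570 μL total → factor 2570/220 = 11.682
Step 3: 0.32 mL brought to 2200 μL → factor 2.2/0.32 = 6.875
Step 4: 15-fold → factor 15
Step 5: 20-fold → factor 20
Dilution factor to tube B = 69.688; to tube E = 1.4373 × 10^5
[tube B]/[tube E] = (factor to tube E)/(factor to tube B) = 1.4373 × 10^5/69.688 = 2.06 × 10^3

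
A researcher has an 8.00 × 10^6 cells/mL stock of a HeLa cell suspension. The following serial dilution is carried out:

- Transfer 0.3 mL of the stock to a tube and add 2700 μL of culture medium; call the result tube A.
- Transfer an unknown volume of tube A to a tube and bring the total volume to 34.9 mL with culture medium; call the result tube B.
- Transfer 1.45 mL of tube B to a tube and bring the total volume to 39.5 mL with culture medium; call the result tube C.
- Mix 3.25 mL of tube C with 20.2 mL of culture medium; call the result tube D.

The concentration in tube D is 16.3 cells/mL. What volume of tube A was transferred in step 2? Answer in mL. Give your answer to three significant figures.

Step 1: 0.3 mL + 2700 μL = 3 mL total → factor 3/0.3 = 10
Step 2: v brought to 34.9 mL → factor = 34.9 mL/v
Step 3: 1.45 mL brought to 39.5 mL → factor 39.5/1.45 = 27.241
Step 4: 3.25 mL + 20.2 mL = 23.45 mL total → factor 23.45/3.25 = 7.2154
Product of known-step factors = 1965.6
Overall factor = 8.00 × 10^6 cells/mL / (16.3 cells/mL) = 4.908 × 10^5
Step-2 factor = 4.908 × 10^5 / 1965.6 = 249.7
v = 34.9 mL / 249.7 = 0.140 mL

0.140 mL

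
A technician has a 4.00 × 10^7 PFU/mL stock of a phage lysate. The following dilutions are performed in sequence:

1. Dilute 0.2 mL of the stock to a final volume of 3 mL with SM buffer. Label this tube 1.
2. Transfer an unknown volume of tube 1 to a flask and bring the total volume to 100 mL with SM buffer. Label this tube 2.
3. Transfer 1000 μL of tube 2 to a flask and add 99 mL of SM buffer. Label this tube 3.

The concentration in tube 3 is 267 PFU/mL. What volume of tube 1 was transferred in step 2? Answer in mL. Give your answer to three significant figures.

1.00 mL

Step 1: 0.2 mL brought to 3 mL → factor 3/0.2 = 15
Step 2: v brought to 100 mL → factor = 100 mL/v
Step 3: 1000 μL + 99 mL = 1 × 10^5 μL total → factor 1 × 10^5/1000 = 100
Product of known-step factors = 1500
Overall factor = 4.00 × 10^7 PFU/mL / (267 PFU/mL) = 1.4981 × 10^5
Step-2 factor = 1.4981 × 10^5 / 1500 = 99.875
v = 100 mL / 99.875 = 1.00 mL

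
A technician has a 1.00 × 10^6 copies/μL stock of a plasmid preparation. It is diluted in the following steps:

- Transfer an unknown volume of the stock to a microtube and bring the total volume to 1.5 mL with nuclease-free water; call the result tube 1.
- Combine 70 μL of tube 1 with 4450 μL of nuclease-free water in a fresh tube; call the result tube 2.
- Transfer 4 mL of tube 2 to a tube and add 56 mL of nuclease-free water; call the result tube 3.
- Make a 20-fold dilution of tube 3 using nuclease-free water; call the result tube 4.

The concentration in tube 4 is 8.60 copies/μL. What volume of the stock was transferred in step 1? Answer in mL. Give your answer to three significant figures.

0.250 mL

Step 1: v brought to 1.5 mL → factor = 1.5 mL/v
Step 2: 70 μL + 4450 μL = 4520 μL total → factor 4520/70 = 64.571
Step 3: 4 mL + 56 mL = 60 mL total → factor 60/4 = 15
Step 4: 20-fold → factor 20
Product of known-step factors = 19371
Overall factor = 1.00 × 10^6 copies/μL / (8.60 copies/μL) = 1.1628 × 10^5
Step-1 factor = 1.1628 × 10^5 / 19371 = 6.0026
v = 1.5 mL / 6.0026 = 0.250 mL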